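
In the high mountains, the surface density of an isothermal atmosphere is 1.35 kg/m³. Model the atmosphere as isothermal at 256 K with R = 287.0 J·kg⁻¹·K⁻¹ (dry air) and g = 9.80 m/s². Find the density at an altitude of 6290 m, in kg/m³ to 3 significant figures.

Scale height: H = RT/g = 287.0 × 256 / 9.80 = 7497.1 m.
In an isothermal atmosphere, density decays like pressure: ρ = ρ₀ exp(−z/H).
z/H = 6290.0/7497.1 = 0.83899; exp(−0.83899) = 0.43215.
ρ = 1.35 × 0.43215 = 0.58340 kg/m³.

ρ ≈ 0.583 kg/m³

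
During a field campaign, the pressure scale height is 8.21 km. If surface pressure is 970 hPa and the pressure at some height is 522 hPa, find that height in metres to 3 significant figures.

z ≈ 5090 m

Invert the barometric formula: z = H ln(P₀/P).
P₀/P = 970/522 = 1.8582; ln(1.8582) = 0.61961.
z = 8210.0 × 0.61961 = 5087.0 m.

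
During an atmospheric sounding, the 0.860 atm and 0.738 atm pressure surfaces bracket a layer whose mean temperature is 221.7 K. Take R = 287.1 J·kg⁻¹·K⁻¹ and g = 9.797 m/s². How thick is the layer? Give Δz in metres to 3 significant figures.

Δz ≈ 994 m

Hypsometric equation: Δz = (R T̄/g) ln(P₁/P₂).
R T̄/g = 287.1 × 221.7 / 9.797 = 6496.9 m.
ln(0.860/0.738) = ln(1.1653) = 0.15298.
Δz = 6496.9 × 0.15298 = 993.90 m.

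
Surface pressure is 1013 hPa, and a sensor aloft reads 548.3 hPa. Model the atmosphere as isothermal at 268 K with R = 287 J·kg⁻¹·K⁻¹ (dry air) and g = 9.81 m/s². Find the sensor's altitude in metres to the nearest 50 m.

z ≈ 4800 m

Scale height: H = RT/g = 287 × 268 / 9.81 = 7840.6 m.
Invert the barometric formula: z = H ln(P₀/P).
P₀/P = 1013/548.3 = 1.8475; ln(1.8475) = 0.61383.
z = 7840.6 × 0.61383 = 4812.8 m.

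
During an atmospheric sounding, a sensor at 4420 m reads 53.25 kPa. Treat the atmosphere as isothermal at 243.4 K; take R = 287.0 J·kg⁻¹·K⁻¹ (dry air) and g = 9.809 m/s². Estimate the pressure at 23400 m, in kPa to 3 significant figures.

P ≈ 3.71 kPa

Scale height: H = RT/g = 287.0 × 243.4 / 9.809 = 7121.6 m.
Between two levels, P₂ = P₁ exp(−Δz/H) with Δz = z₂ − z₁.
Δz = 23400 − 4420.0 = 18980 m; Δz/H = 18980/7121.6 = 2.6651.
P₂ = 53.25 × exp(−2.6651) = 53.25 × 0.069592 = 3.7058 kPa.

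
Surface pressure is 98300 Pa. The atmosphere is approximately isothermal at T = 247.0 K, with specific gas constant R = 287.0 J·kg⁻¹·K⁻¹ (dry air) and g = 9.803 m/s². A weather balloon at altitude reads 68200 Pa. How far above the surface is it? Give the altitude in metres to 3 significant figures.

Scale height: H = RT/g = 287.0 × 247.0 / 9.803 = 7231.4 m.
Invert the barometric formula: z = H ln(P₀/P).
P₀/P = 98300/68200 = 1.4413; ln(1.4413) = 0.36555.
z = 7231.4 × 0.36555 = 2643.4 m.

z ≈ 2640 m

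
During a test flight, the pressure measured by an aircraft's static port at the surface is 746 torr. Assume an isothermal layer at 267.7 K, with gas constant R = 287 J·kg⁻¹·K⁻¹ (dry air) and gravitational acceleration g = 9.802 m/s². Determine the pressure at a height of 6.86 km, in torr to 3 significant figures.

Scale height: H = RT/g = 287 × 267.7 / 9.802 = 7838.2 m.
Barometric formula: P = P₀ exp(−z/H).
z/H = 6860.0/7838.2 = 0.87520; exp(−0.87520) = 0.41678.
P = 746 × 0.41678 = 310.92 torr.

P ≈ 311 torr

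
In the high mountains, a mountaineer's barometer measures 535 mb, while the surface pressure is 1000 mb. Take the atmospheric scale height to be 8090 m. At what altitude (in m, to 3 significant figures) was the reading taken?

Invert the barometric formula: z = H ln(P₀/P).
P₀/P = 1000/535 = 1.8692; ln(1.8692) = 0.62551.
z = 8090.0 × 0.62551 = 5060.4 m.

z ≈ 5060 m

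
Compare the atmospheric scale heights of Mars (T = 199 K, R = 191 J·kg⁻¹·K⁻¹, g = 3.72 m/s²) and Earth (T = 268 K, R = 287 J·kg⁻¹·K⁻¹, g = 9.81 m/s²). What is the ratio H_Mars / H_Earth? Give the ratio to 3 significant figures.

H_Mars/H_Earth ≈ 1.30

H = RT/g for each body.
H_Mars = 191 × 199 / 3.72 = 10217 m.
H_Earth = 287 × 268 / 9.81 = 7840.6 m.
H_Mars/H_Earth = 10217/7840.6 = 1.3031.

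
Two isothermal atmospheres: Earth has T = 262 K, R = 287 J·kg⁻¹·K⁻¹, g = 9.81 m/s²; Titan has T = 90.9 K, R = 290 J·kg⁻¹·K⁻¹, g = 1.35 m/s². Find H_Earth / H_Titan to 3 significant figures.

H = RT/g for each body.
H_Earth = 287 × 262 / 9.81 = 7665.0 m.
H_Titan = 290 × 90.9 / 1.35 = 19527 m.
H_Earth/H_Titan = 7665.0/19527 = 0.39253.

H_Earth/H_Titan ≈ 0.393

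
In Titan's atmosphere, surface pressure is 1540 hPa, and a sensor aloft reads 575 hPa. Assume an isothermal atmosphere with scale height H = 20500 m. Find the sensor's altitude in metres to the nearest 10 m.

Invert the barometric formula: z = H ln(P₀/P).
P₀/P = 1540/575 = 2.6783; ln(2.6783) = 0.98518.
z = 20500 × 0.98518 = 20196 m.

z ≈ 20200 m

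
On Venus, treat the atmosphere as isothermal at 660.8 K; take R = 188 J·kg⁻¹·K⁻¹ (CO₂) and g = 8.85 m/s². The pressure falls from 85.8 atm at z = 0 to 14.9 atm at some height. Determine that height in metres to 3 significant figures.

z ≈ 24600 m

Scale height: H = RT/g = 188 × 660.8 / 8.85 = 14037 m.
Invert the barometric formula: z = H ln(P₀/P).
P₀/P = 85.8/14.9 = 5.7584; ln(5.7584) = 1.7507.
z = 14037 × 1.7507 = 24575 m.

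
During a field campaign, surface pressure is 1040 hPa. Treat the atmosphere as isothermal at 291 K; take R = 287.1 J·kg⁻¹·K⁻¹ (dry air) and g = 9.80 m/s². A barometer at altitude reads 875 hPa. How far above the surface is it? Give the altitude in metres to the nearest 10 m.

Scale height: H = RT/g = 287.1 × 291 / 9.80 = 8525.1 m.
Invert the barometric formula: z = H ln(P₀/P).
P₀/P = 1040/875 = 1.1886; ln(1.1886) = 0.17278.
z = 8525.1 × 0.17278 = 1473.0 m.

z ≈ 1470 m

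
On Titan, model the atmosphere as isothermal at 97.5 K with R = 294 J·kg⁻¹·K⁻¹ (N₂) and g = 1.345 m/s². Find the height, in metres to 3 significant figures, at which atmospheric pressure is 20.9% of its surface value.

z ≈ 33400 m

Scale height: H = RT/g = 294 × 97.5 / 1.345 = 21312 m.
Set P/P₀ = exp(−z/H) = 0.209, so z = −H ln(0.209).
−ln(0.209) = 1.5654; z = 21312 × 1.5654 = 33362 m.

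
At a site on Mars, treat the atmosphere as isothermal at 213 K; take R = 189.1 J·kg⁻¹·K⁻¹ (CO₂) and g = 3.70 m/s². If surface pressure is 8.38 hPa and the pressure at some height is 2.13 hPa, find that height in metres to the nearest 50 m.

Scale height: H = RT/g = 189.1 × 213 / 3.70 = 10886 m.
Invert the barometric formula: z = H ln(P₀/P).
P₀/P = 8.38/2.13 = 3.9343; ln(3.9343) = 1.3697.
z = 10886 × 1.3697 = 14911 m.

z ≈ 14900 m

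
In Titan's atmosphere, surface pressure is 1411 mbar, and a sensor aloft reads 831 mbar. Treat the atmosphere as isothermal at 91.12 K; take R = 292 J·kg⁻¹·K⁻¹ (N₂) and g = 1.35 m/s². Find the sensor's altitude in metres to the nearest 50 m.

Scale height: H = RT/g = 292 × 91.12 / 1.35 = 19709 m.
Invert the barometric formula: z = H ln(P₀/P).
P₀/P = 1411/831 = 1.6980; ln(1.6980) = 0.52945.
z = 19709 × 0.52945 = 10435 m.

z ≈ 10450 m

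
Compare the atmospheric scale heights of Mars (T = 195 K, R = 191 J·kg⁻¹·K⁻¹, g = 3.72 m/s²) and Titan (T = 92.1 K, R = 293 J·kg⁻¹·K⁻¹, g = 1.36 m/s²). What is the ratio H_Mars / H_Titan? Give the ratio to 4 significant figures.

H = RT/g for each body.
H_Mars = 191 × 195 / 3.72 = 10012 m.
H_Titan = 293 × 92.1 / 1.36 = 19842 m.
H_Mars/H_Titan = 10012/19842 = 0.50459.

H_Mars/H_Titan ≈ 0.5046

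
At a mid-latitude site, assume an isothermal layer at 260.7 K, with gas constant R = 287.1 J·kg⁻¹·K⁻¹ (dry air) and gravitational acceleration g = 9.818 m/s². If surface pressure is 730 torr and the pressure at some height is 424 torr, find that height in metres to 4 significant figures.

z ≈ 4142 m

Scale height: H = RT/g = 287.1 × 260.7 / 9.818 = 7623.4 m.
Invert the barometric formula: z = H ln(P₀/P).
P₀/P = 730/424 = 1.7217; ln(1.7217) = 0.54331.
z = 7623.4 × 0.54331 = 4141.9 m.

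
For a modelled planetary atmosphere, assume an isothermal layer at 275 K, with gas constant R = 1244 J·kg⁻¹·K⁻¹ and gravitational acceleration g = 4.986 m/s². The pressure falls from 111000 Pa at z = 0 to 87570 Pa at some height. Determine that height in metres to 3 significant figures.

Scale height: H = RT/g = 1244 × 275 / 4.986 = 68612 m.
Invert the barometric formula: z = H ln(P₀/P).
P₀/P = 111000/87570 = 1.2676; ln(1.2676) = 0.23713.
z = 68612 × 0.23713 = 16270 m.

z ≈ 16300 m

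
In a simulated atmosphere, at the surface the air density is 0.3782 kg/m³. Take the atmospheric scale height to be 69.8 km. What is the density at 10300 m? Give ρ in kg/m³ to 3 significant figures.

In an isothermal atmosphere, density decays like pressure: ρ = ρ₀ exp(−z/H).
z/H = 10300/69800 = 0.14756; exp(−0.14756) = 0.86281.
ρ = 0.3782 × 0.86281 = 0.32631 kg/m³.

ρ ≈ 0.326 kg/m³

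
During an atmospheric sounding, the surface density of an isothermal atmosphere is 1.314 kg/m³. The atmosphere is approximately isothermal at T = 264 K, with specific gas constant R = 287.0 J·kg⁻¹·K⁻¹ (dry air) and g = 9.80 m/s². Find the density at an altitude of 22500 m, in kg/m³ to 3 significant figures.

ρ ≈ 0.0716 kg/m³

Scale height: H = RT/g = 287.0 × 264 / 9.80 = 7731.4 m.
In an isothermal atmosphere, density decays like pressure: ρ = ρ₀ exp(−z/H).
z/H = 22500/7731.4 = 2.9102; exp(−2.9102) = 0.054465.
ρ = 1.314 × 0.054465 = 0.071567 kg/m³.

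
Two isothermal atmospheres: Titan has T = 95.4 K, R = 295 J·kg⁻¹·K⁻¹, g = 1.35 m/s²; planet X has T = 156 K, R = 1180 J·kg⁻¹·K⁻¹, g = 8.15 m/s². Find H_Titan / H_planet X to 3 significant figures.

H = RT/g for each body.
H_Titan = 295 × 95.4 / 1.35 = 20847 m.
H_planet X = 1180 × 156 / 8.15 = 22587 m.
H_Titan/H_planet X = 20847/22587 = 0.92296.

H_Titan/H_planet X ≈ 0.923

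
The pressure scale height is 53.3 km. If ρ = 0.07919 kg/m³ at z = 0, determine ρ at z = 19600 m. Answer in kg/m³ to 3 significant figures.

ρ ≈ 0.0548 kg/m³

In an isothermal atmosphere, density decays like pressure: ρ = ρ₀ exp(−z/H).
z/H = 19600/53300 = 0.36773; exp(−0.36773) = 0.69230.
ρ = 0.07919 × 0.69230 = 0.054823 kg/m³.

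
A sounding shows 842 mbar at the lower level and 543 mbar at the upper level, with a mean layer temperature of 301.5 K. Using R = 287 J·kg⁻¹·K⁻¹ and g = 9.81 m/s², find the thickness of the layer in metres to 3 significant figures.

Δz ≈ 3870 m

Hypsometric equation: Δz = (R T̄/g) ln(P₁/P₂).
R T̄/g = 287 × 301.5 / 9.81 = 8820.6 m.
ln(842/543) = ln(1.5506) = 0.43864.
Δz = 8820.6 × 0.43864 = 3869.1 m.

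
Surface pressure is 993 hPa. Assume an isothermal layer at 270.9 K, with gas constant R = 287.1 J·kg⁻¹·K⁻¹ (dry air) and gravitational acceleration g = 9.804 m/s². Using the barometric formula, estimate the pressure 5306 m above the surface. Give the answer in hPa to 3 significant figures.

P ≈ 509 hPa

Scale height: H = RT/g = 287.1 × 270.9 / 9.804 = 7933.0 m.
Barometric formula: P = P₀ exp(−z/H).
z/H = 5306.0/7933.0 = 0.66885; exp(−0.66885) = 0.51230.
P = 993 × 0.51230 = 508.71 hPa.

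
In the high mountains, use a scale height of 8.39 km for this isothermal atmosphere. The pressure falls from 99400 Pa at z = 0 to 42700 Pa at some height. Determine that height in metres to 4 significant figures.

z ≈ 7089 m

Invert the barometric formula: z = H ln(P₀/P).
P₀/P = 99400/42700 = 2.3279; ln(2.3279) = 0.84497.
z = 8390.0 × 0.84497 = 7089.3 m.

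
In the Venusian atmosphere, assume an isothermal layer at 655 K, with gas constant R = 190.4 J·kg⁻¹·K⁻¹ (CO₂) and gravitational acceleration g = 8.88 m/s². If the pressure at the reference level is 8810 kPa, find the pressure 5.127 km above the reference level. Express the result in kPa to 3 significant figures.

Scale height: H = RT/g = 190.4 × 655 / 8.88 = 14044 m.
Barometric formula: P = P₀ exp(−z/H).
z/H = 5127.0/14044 = 0.36507; exp(−0.36507) = 0.69415.
P = 8810 × 0.69415 = 6115.5 kPa.

P ≈ 6120 kPa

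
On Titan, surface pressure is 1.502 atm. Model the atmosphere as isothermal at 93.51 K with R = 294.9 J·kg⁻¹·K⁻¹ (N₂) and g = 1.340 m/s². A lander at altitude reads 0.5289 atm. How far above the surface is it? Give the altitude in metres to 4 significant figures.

Scale height: H = RT/g = 294.9 × 93.51 / 1.340 = 20579 m.
Invert the barometric formula: z = H ln(P₀/P).
P₀/P = 1.502/0.5289 = 2.8399; ln(2.8399) = 1.0438.
z = 20579 × 1.0438 = 21480 m.

z ≈ 21480 m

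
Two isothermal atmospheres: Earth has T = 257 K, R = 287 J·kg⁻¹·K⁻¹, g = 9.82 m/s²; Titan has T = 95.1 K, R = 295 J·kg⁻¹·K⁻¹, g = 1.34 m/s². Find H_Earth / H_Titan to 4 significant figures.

H_Earth/H_Titan ≈ 0.3588

H = RT/g for each body.
H_Earth = 287 × 257 / 9.82 = 7511.1 m.
H_Titan = 295 × 95.1 / 1.34 = 20936 m.
H_Earth/H_Titan = 7511.1/20936 = 0.35876.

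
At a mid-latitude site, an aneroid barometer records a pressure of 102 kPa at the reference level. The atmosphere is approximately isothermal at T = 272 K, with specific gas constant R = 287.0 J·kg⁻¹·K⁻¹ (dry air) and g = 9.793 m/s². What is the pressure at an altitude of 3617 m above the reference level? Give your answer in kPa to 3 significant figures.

P ≈ 64.8 kPa

Scale height: H = RT/g = 287.0 × 272 / 9.793 = 7971.4 m.
Barometric formula: P = P₀ exp(−z/H).
z/H = 3617.0/7971.4 = 0.45375; exp(−0.45375) = 0.63524.
P = 102 × 0.63524 = 64.794 kPa.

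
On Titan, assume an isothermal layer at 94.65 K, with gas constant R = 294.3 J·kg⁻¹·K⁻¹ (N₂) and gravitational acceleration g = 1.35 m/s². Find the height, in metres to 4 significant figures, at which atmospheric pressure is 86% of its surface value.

Scale height: H = RT/g = 294.3 × 94.65 / 1.35 = 20634 m.
Set P/P₀ = exp(−z/H) = 0.86, so z = −H ln(0.86).
−ln(0.86) = 0.15082; z = 20634 × 0.15082 = 3112.0 m.

z ≈ 3112 m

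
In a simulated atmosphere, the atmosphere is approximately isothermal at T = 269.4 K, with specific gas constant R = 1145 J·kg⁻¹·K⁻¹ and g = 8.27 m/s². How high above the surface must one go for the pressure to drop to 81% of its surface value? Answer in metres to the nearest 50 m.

Scale height: H = RT/g = 1145 × 269.4 / 8.27 = 37299 m.
Set P/P₀ = exp(−z/H) = 0.81, so z = −H ln(0.81).
−ln(0.81) = 0.21072; z = 37299 × 0.21072 = 7859.6 m.

z ≈ 7850 m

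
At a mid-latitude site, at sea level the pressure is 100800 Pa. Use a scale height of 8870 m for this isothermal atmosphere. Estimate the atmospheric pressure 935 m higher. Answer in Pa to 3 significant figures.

Barometric formula: P = P₀ exp(−z/H).
z/H = 935.00/8870.0 = 0.10541; exp(−0.10541) = 0.89996.
P = 100800 × 0.89996 = 90716 Pa.

P ≈ 90700 Pa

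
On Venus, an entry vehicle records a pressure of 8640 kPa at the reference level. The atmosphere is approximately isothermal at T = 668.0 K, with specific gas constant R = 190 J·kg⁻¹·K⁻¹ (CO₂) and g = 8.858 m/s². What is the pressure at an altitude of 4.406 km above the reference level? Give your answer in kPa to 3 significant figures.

P ≈ 6350 kPa

Scale height: H = RT/g = 190 × 668.0 / 8.858 = 14328 m.
Barometric formula: P = P₀ exp(−z/H).
z/H = 4406.0/14328 = 0.30751; exp(−0.30751) = 0.73528.
P = 8640 × 0.73528 = 6352.8 kPa.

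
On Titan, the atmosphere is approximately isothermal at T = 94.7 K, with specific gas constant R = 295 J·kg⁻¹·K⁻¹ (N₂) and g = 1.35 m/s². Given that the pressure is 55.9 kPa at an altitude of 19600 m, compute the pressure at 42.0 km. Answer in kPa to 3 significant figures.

Scale height: H = RT/g = 295 × 94.7 / 1.35 = 20694 m.
Between two levels, P₂ = P₁ exp(−Δz/H) with Δz = z₂ − z₁.
Δz = 42000 − 19600 = 22400 m; Δz/H = 22400/20694 = 1.0824.
P₂ = 55.9 × exp(−1.0824) = 55.9 × 0.33878 = 18.938 kPa.

P ≈ 18.9 kPa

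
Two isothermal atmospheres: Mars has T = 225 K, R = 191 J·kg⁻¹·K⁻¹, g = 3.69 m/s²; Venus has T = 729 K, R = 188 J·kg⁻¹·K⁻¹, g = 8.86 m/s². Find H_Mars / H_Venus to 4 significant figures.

H_Mars/H_Venus ≈ 0.7529

H = RT/g for each body.
H_Mars = 191 × 225 / 3.69 = 11646 m.
H_Venus = 188 × 729 / 8.86 = 15469 m.
H_Mars/H_Venus = 11646/15469 = 0.75286.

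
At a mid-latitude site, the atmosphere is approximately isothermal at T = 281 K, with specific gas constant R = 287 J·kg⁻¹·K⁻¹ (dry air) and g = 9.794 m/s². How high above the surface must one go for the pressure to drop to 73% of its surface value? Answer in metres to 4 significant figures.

z ≈ 2591 m

Scale height: H = RT/g = 287 × 281 / 9.794 = 8234.3 m.
Set P/P₀ = exp(−z/H) = 0.73, so z = −H ln(0.73).
−ln(0.73) = 0.31471; z = 8234.3 × 0.31471 = 2591.4 m.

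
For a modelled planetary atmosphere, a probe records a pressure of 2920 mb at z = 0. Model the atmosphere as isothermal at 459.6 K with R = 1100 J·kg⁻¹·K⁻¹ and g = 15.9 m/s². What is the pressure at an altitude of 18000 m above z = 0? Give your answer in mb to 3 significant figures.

Scale height: H = RT/g = 1100 × 459.6 / 15.9 = 31796 m.
Barometric formula: P = P₀ exp(−z/H).
z/H = 18000/31796 = 0.56611; exp(−0.56611) = 0.56773.
P = 2920 × 0.56773 = 1657.8 mb.

P ≈ 1660 mb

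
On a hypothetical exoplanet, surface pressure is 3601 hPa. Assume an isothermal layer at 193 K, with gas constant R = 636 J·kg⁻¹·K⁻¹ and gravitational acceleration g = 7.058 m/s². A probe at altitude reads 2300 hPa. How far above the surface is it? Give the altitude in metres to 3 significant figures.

Scale height: H = RT/g = 636 × 193 / 7.058 = 17391 m.
Invert the barometric formula: z = H ln(P₀/P).
P₀/P = 3601/2300 = 1.5657; ln(1.5657) = 0.44833.
z = 17391 × 0.44833 = 7796.9 m.

z ≈ 7800 m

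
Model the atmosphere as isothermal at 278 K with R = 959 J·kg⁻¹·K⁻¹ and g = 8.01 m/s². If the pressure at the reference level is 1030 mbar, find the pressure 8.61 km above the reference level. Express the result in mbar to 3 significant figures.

P ≈ 795 mbar

Scale height: H = RT/g = 959 × 278 / 8.01 = 33284 m.
Barometric formula: P = P₀ exp(−z/H).
z/H = 8610.0/33284 = 0.25868; exp(−0.25868) = 0.77207.
P = 1030 × 0.77207 = 795.23 mbar.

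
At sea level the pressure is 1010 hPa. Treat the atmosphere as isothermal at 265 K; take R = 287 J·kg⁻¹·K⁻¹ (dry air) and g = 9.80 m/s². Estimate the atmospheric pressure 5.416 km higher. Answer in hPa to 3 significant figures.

P ≈ 503 hPa

Scale height: H = RT/g = 287 × 265 / 9.80 = 7760.7 m.
Barometric formula: P = P₀ exp(−z/H).
z/H = 5416.0/7760.7 = 0.69788; exp(−0.69788) = 0.49764.
P = 1010 × 0.49764 = 502.62 hPa.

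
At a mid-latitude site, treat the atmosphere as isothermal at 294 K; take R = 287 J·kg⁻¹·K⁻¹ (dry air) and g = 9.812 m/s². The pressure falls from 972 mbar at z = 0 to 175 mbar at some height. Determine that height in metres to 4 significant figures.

z ≈ 14740 m

Scale height: H = RT/g = 287 × 294 / 9.812 = 8599.5 m.
Invert the barometric formula: z = H ln(P₀/P).
P₀/P = 972/175 = 5.5543; ln(5.5543) = 1.7146.
z = 8599.5 × 1.7146 = 14745 m.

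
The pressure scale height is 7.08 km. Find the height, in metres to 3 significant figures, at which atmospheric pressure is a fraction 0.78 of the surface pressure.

z ≈ 1760 m

Set P/P₀ = exp(−z/H) = 0.78, so z = −H ln(0.78).
−ln(0.78) = 0.24846; z = 7080.0 × 0.24846 = 1759.1 m.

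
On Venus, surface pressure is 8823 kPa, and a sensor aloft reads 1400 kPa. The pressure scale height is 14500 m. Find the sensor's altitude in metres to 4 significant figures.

z ≈ 26690 m

Invert the barometric formula: z = H ln(P₀/P).
P₀/P = 8823/1400 = 6.3021; ln(6.3021) = 1.8409.
z = 14500 × 1.8409 = 26693 m.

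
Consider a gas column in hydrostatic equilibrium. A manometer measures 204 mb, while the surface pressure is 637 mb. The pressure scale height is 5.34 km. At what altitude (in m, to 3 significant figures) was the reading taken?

z ≈ 6080 m

Invert the barometric formula: z = H ln(P₀/P).
P₀/P = 637/204 = 3.1225; ln(3.1225) = 1.1386.
z = 5340.0 × 1.1386 = 6080.1 m.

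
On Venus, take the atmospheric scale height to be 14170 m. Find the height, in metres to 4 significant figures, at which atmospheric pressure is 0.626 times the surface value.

Set P/P₀ = exp(−z/H) = 0.626, so z = −H ln(0.626).
−ln(0.626) = 0.46840; z = 14170 × 0.46840 = 6637.2 m.

z ≈ 6637 m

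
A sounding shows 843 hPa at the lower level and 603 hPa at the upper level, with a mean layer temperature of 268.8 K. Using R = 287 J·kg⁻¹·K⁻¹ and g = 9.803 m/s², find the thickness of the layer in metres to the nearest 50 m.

Hypsometric equation: Δz = (R T̄/g) ln(P₁/P₂).
R T̄/g = 287 × 268.8 / 9.803 = 7869.6 m.
ln(843/603) = ln(1.3980) = 0.33504.
Δz = 7869.6 × 0.33504 = 2636.6 m.

Δz ≈ 2650 m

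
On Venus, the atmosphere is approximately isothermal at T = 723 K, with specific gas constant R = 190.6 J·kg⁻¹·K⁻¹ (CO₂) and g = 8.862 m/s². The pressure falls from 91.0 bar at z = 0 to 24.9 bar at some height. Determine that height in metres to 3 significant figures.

z ≈ 20200 m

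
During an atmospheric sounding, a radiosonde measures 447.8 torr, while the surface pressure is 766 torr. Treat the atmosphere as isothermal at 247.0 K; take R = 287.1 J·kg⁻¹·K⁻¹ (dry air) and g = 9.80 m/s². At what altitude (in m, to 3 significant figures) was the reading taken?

Scale height: H = RT/g = 287.1 × 247.0 / 9.80 = 7236.1 m.
Invert the barometric formula: z = H ln(P₀/P).
P₀/P = 766/447.8 = 1.7106; ln(1.7106) = 0.53684.
z = 7236.1 × 0.53684 = 3884.6 m.

z ≈ 3880 m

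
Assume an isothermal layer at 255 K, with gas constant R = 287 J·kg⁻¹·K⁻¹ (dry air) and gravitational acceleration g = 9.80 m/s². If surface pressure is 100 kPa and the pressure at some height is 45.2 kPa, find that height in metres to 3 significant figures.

Scale height: H = RT/g = 287 × 255 / 9.80 = 7467.9 m.
Invert the barometric formula: z = H ln(P₀/P).
P₀/P = 100/45.2 = 2.2124; ln(2.2124) = 0.79408.
z = 7467.9 × 0.79408 = 5930.1 m.

z ≈ 5930 m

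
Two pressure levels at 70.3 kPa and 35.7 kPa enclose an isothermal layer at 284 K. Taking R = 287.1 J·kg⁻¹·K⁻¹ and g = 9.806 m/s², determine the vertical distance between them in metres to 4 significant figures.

Δz ≈ 5634 m

Hypsometric equation: Δz = (R T̄/g) ln(P₁/P₂).
R T̄/g = 287.1 × 284 / 9.806 = 8315.0 m.
ln(70.3/35.7) = ln(1.9692) = 0.67763.
Δz = 8315.0 × 0.67763 = 5634.5 m.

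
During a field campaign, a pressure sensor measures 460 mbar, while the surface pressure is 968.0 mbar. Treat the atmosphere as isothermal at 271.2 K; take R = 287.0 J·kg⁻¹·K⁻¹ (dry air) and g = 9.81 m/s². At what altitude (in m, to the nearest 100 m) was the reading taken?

z ≈ 5900 m

Scale height: H = RT/g = 287.0 × 271.2 / 9.81 = 7934.2 m.
Invert the barometric formula: z = H ln(P₀/P).
P₀/P = 968.0/460 = 2.1043; ln(2.1043) = 0.74398.
z = 7934.2 × 0.74398 = 5902.9 m.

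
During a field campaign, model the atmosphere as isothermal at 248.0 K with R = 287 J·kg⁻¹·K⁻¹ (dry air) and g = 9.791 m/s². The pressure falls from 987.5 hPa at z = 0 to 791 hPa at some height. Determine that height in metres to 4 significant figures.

z ≈ 1613 m

Scale height: H = RT/g = 287 × 248.0 / 9.791 = 7269.5 m.
Invert the barometric formula: z = H ln(P₀/P).
P₀/P = 987.5/791 = 1.2484; ln(1.2484) = 0.22186.
z = 7269.5 × 0.22186 = 1612.8 m.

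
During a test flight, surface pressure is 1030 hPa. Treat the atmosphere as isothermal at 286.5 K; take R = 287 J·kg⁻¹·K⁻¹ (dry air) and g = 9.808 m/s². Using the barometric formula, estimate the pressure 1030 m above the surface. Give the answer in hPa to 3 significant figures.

P ≈ 911 hPa

Scale height: H = RT/g = 287 × 286.5 / 9.808 = 8383.5 m.
Barometric formula: P = P₀ exp(−z/H).
z/H = 1030.0/8383.5 = 0.12286; exp(−0.12286) = 0.88439.
P = 1030 × 0.88439 = 910.92 hPa.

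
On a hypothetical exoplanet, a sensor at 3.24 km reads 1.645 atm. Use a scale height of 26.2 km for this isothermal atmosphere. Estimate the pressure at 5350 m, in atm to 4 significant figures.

Between two levels, P₂ = P₁ exp(−Δz/H) with Δz = z₂ − z₁.
Δz = 5350.0 − 3240.0 = 2110.0 m; Δz/H = 2110.0/26200 = 0.080534.
P₂ = 1.645 × exp(−0.080534) = 1.645 × 0.92262 = 1.5177 atm.

P ≈ 1.518 atm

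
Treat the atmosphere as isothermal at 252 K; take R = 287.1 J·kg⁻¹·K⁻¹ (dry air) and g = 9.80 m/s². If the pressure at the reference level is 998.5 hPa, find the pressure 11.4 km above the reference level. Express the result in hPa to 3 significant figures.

Scale height: H = RT/g = 287.1 × 252 / 9.80 = 7382.6 m.
Barometric formula: P = P₀ exp(−z/H).
z/H = 11400/7382.6 = 1.5442; exp(−1.5442) = 0.21348.
P = 998.5 × 0.21348 = 213.16 hPa.

P ≈ 213 hPa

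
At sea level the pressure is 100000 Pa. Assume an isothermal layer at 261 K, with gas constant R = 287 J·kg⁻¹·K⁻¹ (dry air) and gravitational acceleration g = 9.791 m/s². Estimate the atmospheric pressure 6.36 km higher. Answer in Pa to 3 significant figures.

P ≈ 43500 Pa

Scale height: H = RT/g = 287 × 261 / 9.791 = 7650.6 m.
Barometric formula: P = P₀ exp(−z/H).
z/H = 6360.0/7650.6 = 0.83131; exp(−0.83131) = 0.43548.
P = 100000 × 0.43548 = 43548 Pa.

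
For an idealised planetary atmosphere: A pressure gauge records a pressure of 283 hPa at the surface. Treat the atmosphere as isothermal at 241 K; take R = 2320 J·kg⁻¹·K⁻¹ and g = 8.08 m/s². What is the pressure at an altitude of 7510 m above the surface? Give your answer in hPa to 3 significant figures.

P ≈ 254 hPa

Scale height: H = RT/g = 2320 × 241 / 8.08 = 69198 m.
Barometric formula: P = P₀ exp(−z/H).
z/H = 7510.0/69198 = 0.10853; exp(−0.10853) = 0.89715.
P = 283 × 0.89715 = 253.89 hPa.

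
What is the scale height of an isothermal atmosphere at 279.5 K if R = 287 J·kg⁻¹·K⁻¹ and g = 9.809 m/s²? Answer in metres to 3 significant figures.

The scale height of an isothermal atmosphere is H = RT/g.
H = 287 × 279.5 / 9.809 = 80216/9.809 = 8177.8 m.

H ≈ 8180 m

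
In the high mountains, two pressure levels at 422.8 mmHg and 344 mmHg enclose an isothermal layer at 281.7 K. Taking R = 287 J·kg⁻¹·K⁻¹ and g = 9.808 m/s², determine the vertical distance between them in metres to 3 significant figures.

Hypsometric equation: Δz = (R T̄/g) ln(P₁/P₂).
R T̄/g = 287 × 281.7 / 9.808 = 8243.1 m.
ln(422.8/344) = ln(1.2291) = 0.20628.
Δz = 8243.1 × 0.20628 = 1700.4 m.

Δz ≈ 1700 m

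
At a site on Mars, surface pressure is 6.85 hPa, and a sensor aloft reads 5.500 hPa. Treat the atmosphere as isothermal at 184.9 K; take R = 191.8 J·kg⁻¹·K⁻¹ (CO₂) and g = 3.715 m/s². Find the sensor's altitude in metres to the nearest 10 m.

z ≈ 2100 m

Scale height: H = RT/g = 191.8 × 184.9 / 3.715 = 9546.1 m.
Invert the barometric formula: z = H ln(P₀/P).
P₀/P = 6.85/5.500 = 1.2455; ln(1.2455) = 0.21954.
z = 9546.1 × 0.21954 = 2095.8 m.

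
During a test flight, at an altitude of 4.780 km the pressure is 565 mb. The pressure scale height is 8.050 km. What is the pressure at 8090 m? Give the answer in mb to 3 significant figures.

Between two levels, P₂ = P₁ exp(−Δz/H) with Δz = z₂ − z₁.
Δz = 8090.0 − 4780.0 = 3310.0 m; Δz/H = 3310.0/8050.0 = 0.41118.
P₂ = 565 × exp(−0.41118) = 565 × 0.66287 = 374.52 mb.

P ≈ 375 mb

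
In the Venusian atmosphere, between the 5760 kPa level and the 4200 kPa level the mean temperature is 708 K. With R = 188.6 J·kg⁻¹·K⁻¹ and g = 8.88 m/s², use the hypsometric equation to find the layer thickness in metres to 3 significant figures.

Δz ≈ 4750 m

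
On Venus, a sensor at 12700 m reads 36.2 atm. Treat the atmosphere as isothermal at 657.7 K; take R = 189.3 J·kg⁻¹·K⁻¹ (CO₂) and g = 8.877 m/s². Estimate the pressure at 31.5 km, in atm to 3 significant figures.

P ≈ 9.47 atm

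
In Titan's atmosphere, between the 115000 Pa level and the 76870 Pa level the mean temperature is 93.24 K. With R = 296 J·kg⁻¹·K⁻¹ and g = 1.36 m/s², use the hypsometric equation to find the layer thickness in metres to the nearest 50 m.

Δz ≈ 8150 m

Hypsometric equation: Δz = (R T̄/g) ln(P₁/P₂).
R T̄/g = 296 × 93.24 / 1.36 = 20293 m.
ln(115000/76870) = ln(1.4960) = 0.40279.
Δz = 20293 × 0.40279 = 8173.8 m.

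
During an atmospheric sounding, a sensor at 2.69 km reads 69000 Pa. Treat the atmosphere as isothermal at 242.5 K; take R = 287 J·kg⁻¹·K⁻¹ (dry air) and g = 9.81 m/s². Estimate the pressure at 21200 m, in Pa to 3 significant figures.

Scale height: H = RT/g = 287 × 242.5 / 9.81 = 7094.5 m.
Between two levels, P₂ = P₁ exp(−Δz/H) with Δz = z₂ − z₁.
Δz = 21200 − 2690.0 = 18510 m; Δz/H = 18510/7094.5 = 2.6091.
P₂ = 69000 × exp(−2.6091) = 69000 × 0.073601 = 5078.5 Pa.

P ≈ 5080 Pa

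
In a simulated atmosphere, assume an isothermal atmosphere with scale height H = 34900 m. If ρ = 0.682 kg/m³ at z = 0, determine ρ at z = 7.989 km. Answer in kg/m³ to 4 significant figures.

ρ ≈ 0.5425 kg/m³

In an isothermal atmosphere, density decays like pressure: ρ = ρ₀ exp(−z/H).
z/H = 7989.0/34900 = 0.22891; exp(−0.22891) = 0.79540.
ρ = 0.682 × 0.79540 = 0.54246 kg/m³.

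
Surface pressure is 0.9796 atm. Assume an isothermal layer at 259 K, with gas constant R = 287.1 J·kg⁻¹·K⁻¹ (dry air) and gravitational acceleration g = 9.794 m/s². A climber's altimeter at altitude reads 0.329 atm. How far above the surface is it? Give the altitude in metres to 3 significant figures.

Scale height: H = RT/g = 287.1 × 259 / 9.794 = 7592.3 m.
Invert the barometric formula: z = H ln(P₀/P).
P₀/P = 0.9796/0.329 = 2.9775; ln(2.9775) = 1.0911.
z = 7592.3 × 1.0911 = 8284.0 m.

z ≈ 8280 m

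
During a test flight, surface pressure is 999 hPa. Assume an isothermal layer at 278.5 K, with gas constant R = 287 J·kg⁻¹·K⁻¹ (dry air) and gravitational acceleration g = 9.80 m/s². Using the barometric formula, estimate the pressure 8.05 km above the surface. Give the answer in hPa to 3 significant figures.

Scale height: H = RT/g = 287 × 278.5 / 9.80 = 8156.1 m.
Barometric formula: P = P₀ exp(−z/H).
z/H = 8050.0/8156.1 = 0.98699; exp(−0.98699) = 0.37270.
P = 999 × 0.37270 = 372.33 hPa.

P ≈ 372 hPa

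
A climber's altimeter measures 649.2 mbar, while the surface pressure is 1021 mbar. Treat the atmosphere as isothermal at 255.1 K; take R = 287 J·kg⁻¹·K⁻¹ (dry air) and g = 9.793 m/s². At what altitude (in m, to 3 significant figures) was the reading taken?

Scale height: H = RT/g = 287 × 255.1 / 9.793 = 7476.1 m.
Invert the barometric formula: z = H ln(P₀/P).
P₀/P = 1021/649.2 = 1.5727; ln(1.5727) = 0.45279.
z = 7476.1 × 0.45279 = 3385.1 m.

z ≈ 3390 m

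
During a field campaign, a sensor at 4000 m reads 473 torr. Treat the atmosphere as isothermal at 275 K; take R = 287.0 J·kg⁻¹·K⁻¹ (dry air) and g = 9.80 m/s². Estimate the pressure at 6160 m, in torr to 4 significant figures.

P ≈ 361.7 torr

Scale height: H = RT/g = 287.0 × 275 / 9.80 = 8053.6 m.
Between two levels, P₂ = P₁ exp(−Δz/H) with Δz = z₂ − z₁.
Δz = 6160.0 − 4000.0 = 2160.0 m; Δz/H = 2160.0/8053.6 = 0.26820.
P₂ = 473 × exp(−0.26820) = 473 × 0.76475 = 361.73 torr.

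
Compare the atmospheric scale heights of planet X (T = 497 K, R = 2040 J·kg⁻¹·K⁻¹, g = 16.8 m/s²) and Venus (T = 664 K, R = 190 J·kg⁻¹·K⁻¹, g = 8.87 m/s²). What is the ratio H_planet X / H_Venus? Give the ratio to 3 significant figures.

H = RT/g for each body.
H_planet X = 2040 × 497 / 16.8 = 60350 m.
H_Venus = 190 × 664 / 8.87 = 14223 m.
H_planet X/H_Venus = 60350/14223 = 4.2431.

H_planet X/H_Venus ≈ 4.24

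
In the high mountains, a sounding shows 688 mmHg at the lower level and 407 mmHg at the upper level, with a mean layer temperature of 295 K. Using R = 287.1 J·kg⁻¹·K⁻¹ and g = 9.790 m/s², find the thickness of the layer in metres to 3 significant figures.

Δz ≈ 4540 m

Hypsometric equation: Δz = (R T̄/g) ln(P₁/P₂).
R T̄/g = 287.1 × 295 / 9.790 = 8651.1 m.
ln(688/407) = ln(1.6904) = 0.52497.
Δz = 8651.1 × 0.52497 = 4541.6 m.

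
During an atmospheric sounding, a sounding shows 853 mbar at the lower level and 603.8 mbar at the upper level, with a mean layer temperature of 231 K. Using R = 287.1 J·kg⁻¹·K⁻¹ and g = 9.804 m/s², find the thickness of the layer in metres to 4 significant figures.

Hypsometric equation: Δz = (R T̄/g) ln(P₁/P₂).
R T̄/g = 287.1 × 231 / 9.804 = 6764.6 m.
ln(853/603.8) = ln(1.4127) = 0.34550.
Δz = 6764.6 × 0.34550 = 2337.2 m.

Δz ≈ 2337 m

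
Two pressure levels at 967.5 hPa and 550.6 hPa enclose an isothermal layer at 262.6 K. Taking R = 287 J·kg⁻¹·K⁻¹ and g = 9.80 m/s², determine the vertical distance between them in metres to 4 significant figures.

Hypsometric equation: Δz = (R T̄/g) ln(P₁/P₂).
R T̄/g = 287 × 262.6 / 9.80 = 7690.4 m.
ln(967.5/550.6) = ln(1.7572) = 0.56372.
Δz = 7690.4 × 0.56372 = 4335.2 m.

Δz ≈ 4335 m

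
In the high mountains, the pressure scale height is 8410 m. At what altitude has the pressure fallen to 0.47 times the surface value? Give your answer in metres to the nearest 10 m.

z ≈ 6350 m

Set P/P₀ = exp(−z/H) = 0.47, so z = −H ln(0.47).
−ln(0.47) = 0.75502; z = 8410.0 × 0.75502 = 6349.7 m.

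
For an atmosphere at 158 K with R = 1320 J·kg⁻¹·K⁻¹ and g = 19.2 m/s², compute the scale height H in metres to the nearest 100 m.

H ≈ 10900 m

The scale height of an isothermal atmosphere is H = RT/g.
H = 1320 × 158 / 19.2 = 208560/19.2 = 10862 m.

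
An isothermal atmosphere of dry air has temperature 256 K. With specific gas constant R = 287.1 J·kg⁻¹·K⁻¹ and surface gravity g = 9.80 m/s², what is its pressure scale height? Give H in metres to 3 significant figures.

H ≈ 7500 m

The scale height of an isothermal atmosphere is H = RT/g.
H = 287.1 × 256 / 9.80 = 73498/9.80 = 7499.8 m.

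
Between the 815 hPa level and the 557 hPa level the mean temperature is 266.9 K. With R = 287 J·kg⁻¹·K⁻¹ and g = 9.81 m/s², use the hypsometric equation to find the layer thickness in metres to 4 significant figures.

Hypsometric equation: Δz = (R T̄/g) ln(P₁/P₂).
R T̄/g = 287 × 266.9 / 9.81 = 7808.4 m.
ln(815/557) = ln(1.4632) = 0.38063.
Δz = 7808.4 × 0.38063 = 2972.1 m.

Δz ≈ 2972 m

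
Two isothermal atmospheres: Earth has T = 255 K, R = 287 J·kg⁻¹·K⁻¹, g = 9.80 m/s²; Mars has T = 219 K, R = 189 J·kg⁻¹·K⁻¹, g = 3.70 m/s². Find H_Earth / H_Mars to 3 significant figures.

H = RT/g for each body.
H_Earth = 287 × 255 / 9.80 = 7467.9 m.
H_Mars = 189 × 219 / 3.70 = 11187 m.
H_Earth/H_Mars = 7467.9/11187 = 0.66755.

H_Earth/H_Mars ≈ 0.668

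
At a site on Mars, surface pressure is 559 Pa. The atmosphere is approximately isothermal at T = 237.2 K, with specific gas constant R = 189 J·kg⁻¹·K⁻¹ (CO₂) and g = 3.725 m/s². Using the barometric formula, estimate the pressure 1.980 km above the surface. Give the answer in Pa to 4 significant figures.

Scale height: H = RT/g = 189 × 237.2 / 3.725 = 12035 m.
Barometric formula: P = P₀ exp(−z/H).
z/H = 1980.0/12035 = 0.16452; exp(−0.16452) = 0.84830.
P = 559 × 0.84830 = 474.20 Pa.

P ≈ 474.2 Pa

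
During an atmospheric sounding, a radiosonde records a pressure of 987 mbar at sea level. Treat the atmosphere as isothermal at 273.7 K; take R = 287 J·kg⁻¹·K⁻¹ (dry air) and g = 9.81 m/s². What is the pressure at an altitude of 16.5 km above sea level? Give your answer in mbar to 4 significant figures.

Scale height: H = RT/g = 287 × 273.7 / 9.81 = 8007.3 m.
Barometric formula: P = P₀ exp(−z/H).
z/H = 16500/8007.3 = 2.0606; exp(−2.0606) = 0.12738.
P = 987 × 0.12738 = 125.72 mbar.

P ≈ 125.7 mbar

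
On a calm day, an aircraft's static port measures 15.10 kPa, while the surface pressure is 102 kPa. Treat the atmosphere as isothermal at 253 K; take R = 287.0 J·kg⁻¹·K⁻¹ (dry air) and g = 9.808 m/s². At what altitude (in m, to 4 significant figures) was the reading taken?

Scale height: H = RT/g = 287.0 × 253 / 9.808 = 7403.2 m.
Invert the barometric formula: z = H ln(P₀/P).
P₀/P = 102/15.10 = 6.7550; ln(6.7550) = 1.9103.
z = 7403.2 × 1.9103 = 14142 m.

z ≈ 14140 m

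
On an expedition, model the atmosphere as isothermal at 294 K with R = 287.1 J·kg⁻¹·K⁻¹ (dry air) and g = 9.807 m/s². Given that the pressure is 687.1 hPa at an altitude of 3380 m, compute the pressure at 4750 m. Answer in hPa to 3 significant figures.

Scale height: H = RT/g = 287.1 × 294 / 9.807 = 8606.9 m.
Between two levels, P₂ = P₁ exp(−Δz/H) with Δz = z₂ − z₁.
Δz = 4750.0 − 3380.0 = 1370.0 m; Δz/H = 1370.0/8606.9 = 0.15917.
P₂ = 687.1 × exp(−0.15917) = 687.1 × 0.85285 = 585.99 hPa.

P ≈ 586 hPa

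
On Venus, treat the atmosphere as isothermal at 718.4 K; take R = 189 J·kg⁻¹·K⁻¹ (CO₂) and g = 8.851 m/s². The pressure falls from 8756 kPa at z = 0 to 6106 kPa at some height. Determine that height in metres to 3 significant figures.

z ≈ 5530 m

Scale height: H = RT/g = 189 × 718.4 / 8.851 = 15340 m.
Invert the barometric formula: z = H ln(P₀/P).
P₀/P = 8756/6106 = 1.4340; ln(1.4340) = 0.36047.
z = 15340 × 0.36047 = 5529.6 m.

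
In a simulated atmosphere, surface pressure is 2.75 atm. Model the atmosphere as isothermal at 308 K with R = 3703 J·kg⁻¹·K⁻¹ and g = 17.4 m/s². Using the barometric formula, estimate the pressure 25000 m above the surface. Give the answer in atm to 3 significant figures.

P ≈ 1.88 atm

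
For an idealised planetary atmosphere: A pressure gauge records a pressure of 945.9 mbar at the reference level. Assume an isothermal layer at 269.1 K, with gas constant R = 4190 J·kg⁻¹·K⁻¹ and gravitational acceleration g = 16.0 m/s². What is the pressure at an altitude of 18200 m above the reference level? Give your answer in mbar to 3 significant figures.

P ≈ 731 mbar

Scale height: H = RT/g = 4190 × 269.1 / 16.0 = 70471 m.
Barometric formula: P = P₀ exp(−z/H).
z/H = 18200/70471 = 0.25826; exp(−0.25826) = 0.77239.
P = 945.9 × 0.77239 = 730.60 mbar.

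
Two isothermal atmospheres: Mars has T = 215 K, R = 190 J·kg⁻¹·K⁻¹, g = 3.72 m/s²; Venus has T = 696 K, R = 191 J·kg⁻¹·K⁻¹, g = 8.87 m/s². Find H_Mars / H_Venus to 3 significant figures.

H = RT/g for each body.
H_Mars = 190 × 215 / 3.72 = 10981 m.
H_Venus = 191 × 696 / 8.87 = 14987 m.
H_Mars/H_Venus = 10981/14987 = 0.73270.

H_Mars/H_Venus ≈ 0.733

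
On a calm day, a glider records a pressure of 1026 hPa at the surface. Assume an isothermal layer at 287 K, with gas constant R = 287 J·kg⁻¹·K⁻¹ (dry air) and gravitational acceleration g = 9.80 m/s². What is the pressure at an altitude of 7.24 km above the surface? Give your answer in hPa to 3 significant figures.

P ≈ 434 hPa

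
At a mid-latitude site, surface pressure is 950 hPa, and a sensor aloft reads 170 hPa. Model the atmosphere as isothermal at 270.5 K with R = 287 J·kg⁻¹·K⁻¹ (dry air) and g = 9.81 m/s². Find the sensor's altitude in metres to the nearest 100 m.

z ≈ 13600 m

Scale height: H = RT/g = 287 × 270.5 / 9.81 = 7913.7 m.
Invert the barometric formula: z = H ln(P₀/P).
P₀/P = 950/170 = 5.5882; ln(5.5882) = 1.7207.
z = 7913.7 × 1.7207 = 13617 m.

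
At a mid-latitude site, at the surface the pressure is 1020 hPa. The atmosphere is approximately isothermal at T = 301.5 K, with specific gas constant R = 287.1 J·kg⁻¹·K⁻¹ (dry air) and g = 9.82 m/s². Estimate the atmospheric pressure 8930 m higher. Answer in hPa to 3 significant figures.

P ≈ 370 hPa

Scale height: H = RT/g = 287.1 × 301.5 / 9.82 = 8814.7 m.
Barometric formula: P = P₀ exp(−z/H).
z/H = 8930.0/8814.7 = 1.0131; exp(−1.0131) = 0.36309.
P = 1020 × 0.36309 = 370.35 hPa.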